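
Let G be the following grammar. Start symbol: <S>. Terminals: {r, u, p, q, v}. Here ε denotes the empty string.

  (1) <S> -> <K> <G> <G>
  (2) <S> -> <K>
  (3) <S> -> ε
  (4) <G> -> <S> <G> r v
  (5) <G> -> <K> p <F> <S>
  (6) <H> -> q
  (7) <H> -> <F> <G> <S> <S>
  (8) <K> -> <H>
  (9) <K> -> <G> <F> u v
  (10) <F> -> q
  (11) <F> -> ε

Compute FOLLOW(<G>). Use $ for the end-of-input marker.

{$, p, q, r, u}

FIRST(<F>): from <F>->q we get {q}; from <F>->ε we get {ε}. So FIRST(<F>) = {ε, q}.
FIRST(<S>): from <S>-><K> <G> <G> we get {q}; from <S>-><K> we get {q}; from <S>->ε we get {ε}. So FIRST(<S>) = {ε, q}.
FIRST(<G>): from <G>-><S> <G> r v we get {q}; from <G>-><K> p <F> <S> we get {q}. So FIRST(<G>) = {q}.
FIRST(<H>): from <H>->q we get {q}; from <H>-><F> <G> <S> <S> we get {q}. So FIRST(<H>) = {q}.
FIRST(<K>): from <K>-><H> we get {q}; from <K>-><G> <F> u v we get {q}. So FIRST(<K>) = {q}.
FOLLOW(<S>) includes $ since <S> is the start symbol.
FOLLOW(<S>): in <G>-><S> <G> r v, <S> is followed by <G> r v with FIRST {q}; in <G>-><K> p <F> <S>, the suffix after <S> is empty, so FOLLOW(<S>) ⊇ FOLLOW(<G>) = {$, p, q, r, u}; in <H>-><F> <G> <S> <S> (occurrence 1), <S> is followed by <S> with FIRST {ε, q}; in <H>-><F> <G> <S> <S> (occurrence 1), the suffix after <S> is nullable, so FOLLOW(<S>) ⊇ FOLLOW(<H>) = {$, p, q, r, u}; in <H>-><F> <G> <S> <S> (occurrence 2), the suffix after <S> is empty, so FOLLOW(<S>) ⊇ FOLLOW(<H>) = {$, p, q, r, u}. Thus FOLLOW(<S>) = {$, p, q, r, u}.
FOLLOW(<K>): in <S>-><K> <G> <G>, <K> is followed by <G> <G> with FIRST {q}; in <S>-><K>, the suffix after <K> is empty, so FOLLOW(<K>) ⊇ FOLLOW(<S>) = {$, p, q, r, u}; in <G>-><K> p <F> <S>, <K> is followed by p <F> <S> with FIRST {p}. Thus FOLLOW(<K>) = {$, p, q, r, u}.
FOLLOW(<H>): in <K>-><H>, the suffix after <H> is empty, so FOLLOW(<H>) ⊇ FOLLOW(<K>) = {$, p, q, r, u}. Thus FOLLOW(<H>) = {$, p, q, r, u}.
FOLLOW(<G>): in <S>-><K> <G> <G> (occurrence 1), <G> is followed by <G> with FIRST {q}; in <S>-><K> <G> <G> (occurrence 2), the suffix after <G> is empty, so FOLLOW(<G>) ⊇ FOLLOW(<S>) = {$, p, q, r, u}; in <G>-><S> <G> r v, <G> is followed by r v with FIRST {r}; in <H>-><F> <G> <S> <S>, <G> is followed by <S> <S> with FIRST {ε, q}; in <H>-><F> <G> <S> <S>, the suffix after <G> is nullable, so FOLLOW(<G>) ⊇ FOLLOW(<H>) = {$, p, q, r, u}; in <K>-><G> <F> u v, <G> is followed by <F> u v with FIRST {q, u}. Thus FOLLOW(<G>) = {$, p, q, r, u}.
FOLLOW(<F>): in <G>-><K> p <F> <S>, <F> is followed by <S> with FIRST {ε, q}; in <G>-><K> p <F> <S>, the suffix after <F> is nullable, so FOLLOW(<F>) ⊇ FOLLOW(<G>) = {$, p, q, r, u}; in <H>-><F> <G> <S> <S>, <F> is followed by <G> <S> <S> with FIRST {q}; in <K>-><G> <F> u v, <F> is followed by u v with FIRST {u}. Thus FOLLOW(<F>) = {$, p, q, r, u}.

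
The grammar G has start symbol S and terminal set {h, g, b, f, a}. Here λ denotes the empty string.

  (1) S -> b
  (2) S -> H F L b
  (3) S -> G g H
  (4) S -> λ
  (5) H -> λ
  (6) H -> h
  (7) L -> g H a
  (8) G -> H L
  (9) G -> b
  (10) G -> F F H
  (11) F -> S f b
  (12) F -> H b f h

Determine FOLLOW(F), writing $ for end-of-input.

{b, f, g, h}

FIRST(H): from H->λ we get {λ}; from H->h we get {h}. So FIRST(H) = {λ, h}.
FIRST(L): from L->g H a we get {g}. So FIRST(L) = {g}.
FIRST(S): from S->b we get {b}; from S->H F L b we get {b, f, g, h}; from S->G g H we get {b, f, g, h}; from S->λ we get {λ}. So FIRST(S) = {λ, b, f, g, h}.
FIRST(F): from F->S f b we get {b, f, g, h}; from F->H b f h we get {b, h}. So FIRST(F) = {b, f, g, h}.
FIRST(G): from G->H L we get {g, h}; from G->b we get {b}; from G->F F H we get {b, f, g, h}. So FIRST(G) = {b, f, g, h}.
FOLLOW(S) includes $ since S is the start symbol.
FOLLOW(S): in F->S f b, S is followed by f b with FIRST {f}. Thus FOLLOW(S) = {$, f}.
FOLLOW(G): in S->G g H, G is followed by g H with FIRST {g}. Thus FOLLOW(G) = {g}.
FOLLOW(H): in S->H F L b, H is followed by F L b with FIRST {b, f, g, h}; in S->G g H, the suffix after H is empty, so FOLLOW(H) ⊇ FOLLOW(S) = {$, f}; in L->g H a, H is followed by a with FIRST {a}; in G->H L, H is followed by L with FIRST {g}; in G->F F H, the suffix after H is empty, so FOLLOW(H) ⊇ FOLLOW(G) = {g}; in F->H b f h, H is followed by b f h with FIRST {b}. Thus FOLLOW(H) = {$, a, b, f, g, h}.
FOLLOW(L): in S->H F L b, L is followed by b with FIRST {b}; in G->H L, the suffix after L is empty, so FOLLOW(L) ⊇ FOLLOW(G) = {g}. Thus FOLLOW(L) = {b, g}.
FOLLOW(F): in S->H F L b, F is followed by L b with FIRST {g}; in G->F F H (occurrence 1), F is followed by F H with FIRST {b, f, g, h}; in G->F F H (occurrence 2), F is followed by H with FIRST {λ, h}; in G->F F H (occurrence 2), the suffix after F is nullable, so FOLLOW(F) ⊇ FOLLOW(G) = {g}. Thus FOLLOW(F) = {b, f, g, h}.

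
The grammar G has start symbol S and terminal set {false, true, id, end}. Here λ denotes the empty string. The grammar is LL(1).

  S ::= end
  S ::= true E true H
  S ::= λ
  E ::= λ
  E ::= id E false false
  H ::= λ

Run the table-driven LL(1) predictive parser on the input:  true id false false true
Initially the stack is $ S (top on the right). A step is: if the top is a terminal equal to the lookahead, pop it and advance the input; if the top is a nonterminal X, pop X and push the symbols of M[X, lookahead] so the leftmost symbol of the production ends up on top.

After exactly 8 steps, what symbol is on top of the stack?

     Stack                      Input                       Action
  1  $ S                        true id false false true $  expand S ::= true E true H
  2  $ H true E true            true id false false true $  match true
  3  $ H true E                 id false false true $       expand E ::= id E false false
  4  $ H true false false E id  id false false true $       match id
  5  $ H true false false E     false false true $          expand E ::= λ
  6  $ H true false false       false false true $          match false
  7  $ H true false             false true $                match false
  8  $ H true                   true $                      match true
Stack after step 8: $ H (top = H).

H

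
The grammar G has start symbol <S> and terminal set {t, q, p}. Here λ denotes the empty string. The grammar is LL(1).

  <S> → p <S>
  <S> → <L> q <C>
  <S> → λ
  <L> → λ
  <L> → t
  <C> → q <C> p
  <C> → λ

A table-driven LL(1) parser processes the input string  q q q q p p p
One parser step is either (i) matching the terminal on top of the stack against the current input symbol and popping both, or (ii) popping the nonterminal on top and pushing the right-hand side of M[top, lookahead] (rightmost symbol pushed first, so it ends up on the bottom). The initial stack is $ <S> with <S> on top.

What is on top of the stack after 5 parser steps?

step 1: stack=$ <S>  input=q q q q p p p $  — expand <S> → <L> q <C>
step 2: stack=$ <C> q <L>  input=q q q q p p p $  — expand <L> → λ
step 3: stack=$ <C> q  input=q q q q p p p $  — match q
step 4: stack=$ <C>  input=q q q p p p $  — expand <C> → q <C> p
step 5: stack=$ p <C> q  input=q q q p p p $  — match q
Stack after step 5: $ p <C> (top = <C>).

<C>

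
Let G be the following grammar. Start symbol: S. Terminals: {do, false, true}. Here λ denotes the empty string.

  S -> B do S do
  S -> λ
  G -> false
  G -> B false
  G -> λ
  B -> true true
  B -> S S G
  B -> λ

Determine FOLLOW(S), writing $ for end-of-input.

{$, do, false, true}

FIRST(S): from S->B do S do we get {do, false, true}; from S->λ we get {λ}. So FIRST(S) = {λ, do, false, true}.
FIRST(G): from G->false we get {false}; from G->B false we get {do, false, true}; from G->λ we get {λ}. So FIRST(G) = {λ, do, false, true}.
FIRST(B): from B->true true we get {true}; from B->S S G we get {λ, do, false, true}; from B->λ we get {λ}. So FIRST(B) = {λ, do, false, true}.
FOLLOW(S) includes $ since S is the start symbol.
FOLLOW(B): in S->B do S do, B is followed by do S do with FIRST {do}; in G->B false, B is followed by false with FIRST {false}. Thus FOLLOW(B) = {do, false}.
FOLLOW(S): in S->B do S do, S is followed by do with FIRST {do}; in B->S S G (occurrence 1), S is followed by S G with FIRST {λ, do, false, true}; in B->S S G (occurrence 1), the suffix after S is nullable, so FOLLOW(S) ⊇ FOLLOW(B) = {do, false}; in B->S S G (occurrence 2), S is followed by G with FIRST {λ, do, false, true}; in B->S S G (occurrence 2), the suffix after S is nullable, so FOLLOW(S) ⊇ FOLLOW(B) = {do, false}. Thus FOLLOW(S) = {$, do, false, true}.
FOLLOW(G): in B->S S G, the suffix after G is empty, so FOLLOW(G) ⊇ FOLLOW(B) = {do, false}. Thus FOLLOW(G) = {do, false}.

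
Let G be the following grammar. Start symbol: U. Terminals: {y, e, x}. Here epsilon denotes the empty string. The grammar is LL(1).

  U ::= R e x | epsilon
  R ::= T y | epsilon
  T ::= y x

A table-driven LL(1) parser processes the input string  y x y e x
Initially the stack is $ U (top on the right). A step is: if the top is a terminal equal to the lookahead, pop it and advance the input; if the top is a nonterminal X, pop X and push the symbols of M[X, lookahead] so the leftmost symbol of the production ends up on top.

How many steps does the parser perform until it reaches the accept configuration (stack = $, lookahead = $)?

step 1: stack=$ U  input=y x y e x $  — expand U ::= R e x
step 2: stack=$ x e R  input=y x y e x $  — expand R ::= T y
step 3: stack=$ x e y T  input=y x y e x $  — expand T ::= y x
step 4: stack=$ x e y x y  input=y x y e x $  — match y
step 5: stack=$ x e y x  input=x y e x $  — match x
step 6: stack=$ x e y  input=y e x $  — match y
step 7: stack=$ x e  input=e x $  — match e
step 8: stack=$ x  input=x $  — match x
Accept reached after 8 steps.

8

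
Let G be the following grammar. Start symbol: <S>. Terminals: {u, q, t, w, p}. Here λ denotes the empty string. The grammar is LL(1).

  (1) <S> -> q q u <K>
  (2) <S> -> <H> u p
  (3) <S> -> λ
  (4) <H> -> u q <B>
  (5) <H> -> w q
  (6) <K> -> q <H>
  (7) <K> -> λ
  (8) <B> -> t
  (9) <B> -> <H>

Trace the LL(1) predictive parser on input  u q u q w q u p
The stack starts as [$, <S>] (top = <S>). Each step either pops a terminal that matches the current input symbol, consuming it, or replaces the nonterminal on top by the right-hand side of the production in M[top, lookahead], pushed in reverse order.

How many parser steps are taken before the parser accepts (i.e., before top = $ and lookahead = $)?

14

      Stack          Input              Action
   1  $ <S>          u q u q w q u p $  expand <S> -> <H> u p
   2  $ p u <H>      u q u q w q u p $  expand <H> -> u q <B>
   3  $ p u <B> q u  u q u q w q u p $  match u
   4  $ p u <B> q    q u q w q u p $    match q
   5  $ p u <B>      u q w q u p $      expand <B> -> <H>
   6  $ p u <H>      u q w q u p $      expand <H> -> u q <B>
   7  $ p u <B> q u  u q w q u p $      match u
   8  $ p u <B> q    q w q u p $        match q
   9  $ p u <B>      w q u p $          expand <B> -> <H>
  10  $ p u <H>      w q u p $          expand <H> -> w q
  11  $ p u q w      w q u p $          match w
  12  $ p u q        q u p $            match q
  13  $ p u          u p $              match u
  14  $ p            p $                match p
Accept reached after 14 steps.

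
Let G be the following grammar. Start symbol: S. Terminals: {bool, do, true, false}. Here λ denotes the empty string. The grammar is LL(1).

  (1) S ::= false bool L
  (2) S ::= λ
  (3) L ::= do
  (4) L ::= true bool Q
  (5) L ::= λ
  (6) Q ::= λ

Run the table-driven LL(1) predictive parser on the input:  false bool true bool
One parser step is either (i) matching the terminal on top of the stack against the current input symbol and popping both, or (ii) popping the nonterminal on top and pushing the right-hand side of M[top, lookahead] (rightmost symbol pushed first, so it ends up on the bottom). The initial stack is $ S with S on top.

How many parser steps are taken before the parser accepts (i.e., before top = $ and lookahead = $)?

7

step 1: stack=$ S  input=false bool true bool $  — expand S ::= false bool L
step 2: stack=$ L bool false  input=false bool true bool $  — match false
step 3: stack=$ L bool  input=bool true bool $  — match bool
step 4: stack=$ L  input=true bool $  — expand L ::= true bool Q
step 5: stack=$ Q bool true  input=true bool $  — match true
step 6: stack=$ Q bool  input=bool $  — match bool
step 7: stack=$ Q  input=$  — expand Q ::= λ
Accept reached after 7 steps.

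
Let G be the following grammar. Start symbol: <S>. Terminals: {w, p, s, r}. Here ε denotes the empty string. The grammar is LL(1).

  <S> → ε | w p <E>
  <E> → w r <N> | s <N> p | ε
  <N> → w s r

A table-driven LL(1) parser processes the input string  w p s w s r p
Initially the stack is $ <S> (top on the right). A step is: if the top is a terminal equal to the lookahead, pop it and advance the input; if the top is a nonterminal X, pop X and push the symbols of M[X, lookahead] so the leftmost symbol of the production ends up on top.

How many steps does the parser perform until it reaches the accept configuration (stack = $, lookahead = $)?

      Stack      Input            Action
   1  $ <S>      w p s w s r p $  expand <S> → w p <E>
   2  $ <E> p w  w p s w s r p $  match w
   3  $ <E> p    p s w s r p $    match p
   4  $ <E>      s w s r p $      expand <E> → s <N> p
   5  $ p <N> s  s w s r p $      match s
   6  $ p <N>    w s r p $        expand <N> → w s r
   7  $ p r s w  w s r p $        match w
   8  $ p r s    s r p $          match s
   9  $ p r      r p $            match r
  10  $ p        p $              match p
Accept reached after 10 steps.

10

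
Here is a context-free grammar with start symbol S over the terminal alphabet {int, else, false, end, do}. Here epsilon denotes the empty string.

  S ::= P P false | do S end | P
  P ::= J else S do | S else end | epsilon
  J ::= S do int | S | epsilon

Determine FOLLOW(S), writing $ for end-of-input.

{$, do, else, end}

FIRST(S) = {epsilon, do, else, false}  (via P P false, P)
FIRST(J) = {epsilon, do, else, false}  (via S do int, S)
FIRST(P) = {epsilon, do, else, false}  (via J else S do, S else end)
FOLLOW(S) includes $ since S is the start symbol.
FOLLOW(J): in P::=J else S do, J is followed by else S do with FIRST {else}. Thus FOLLOW(J) = {else}.
FOLLOW(S): in S::=do S end, S is followed by end with FIRST {end}; in P::=J else S do, S is followed by do with FIRST {do}; in P::=S else end, S is followed by else end with FIRST {else}; in J::=S do int, S is followed by do int with FIRST {do}; in J::=S, the suffix after S is empty, so FOLLOW(S) ⊇ FOLLOW(J) = {else}. Thus FOLLOW(S) = {$, do, else, end}.
FOLLOW(P): in S::=P P false (occurrence 1), P is followed by P false with FIRST {do, else, false}; in S::=P P false (occurrence 2), P is followed by false with FIRST {false}; in S::=P, the suffix after P is empty, so FOLLOW(P) ⊇ FOLLOW(S) = {$, do, else, end}. Thus FOLLOW(P) = {$, do, else, end, false}.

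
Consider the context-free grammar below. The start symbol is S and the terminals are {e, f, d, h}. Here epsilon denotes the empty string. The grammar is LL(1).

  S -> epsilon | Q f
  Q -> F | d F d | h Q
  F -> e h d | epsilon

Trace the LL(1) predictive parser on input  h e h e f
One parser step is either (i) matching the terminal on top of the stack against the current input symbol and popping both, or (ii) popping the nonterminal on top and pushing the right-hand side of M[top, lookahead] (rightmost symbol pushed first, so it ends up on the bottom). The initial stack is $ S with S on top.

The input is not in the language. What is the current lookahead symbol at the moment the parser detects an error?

     Stack      Input        Action
  1  $ S        h e h e f $  expand S -> Q f
  2  $ f Q      h e h e f $  expand Q -> h Q
  3  $ f Q h    h e h e f $  match h
  4  $ f Q      e h e f $    expand Q -> F
  5  $ f F      e h e f $    expand F -> e h d
  6  $ f d h e  e h e f $    match e
  7  $ f d h    h e f $      match h
  8  $ f d      e f $        error: top is terminal d but lookahead is e

e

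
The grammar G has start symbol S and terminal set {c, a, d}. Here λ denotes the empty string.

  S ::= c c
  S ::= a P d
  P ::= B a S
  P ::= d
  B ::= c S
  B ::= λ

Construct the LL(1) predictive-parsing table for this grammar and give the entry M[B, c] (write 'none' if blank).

FIRST(S): from S::=c c we get {c}; from S::=a P d we get {a}. So FIRST(S) = {a, c}.
FIRST(B): from B::=c S we get {c}; from B::=λ we get {λ}. So FIRST(B) = {λ, c}.
FIRST(P): from P::=B a S we get {a, c}; from P::=d we get {d}. So FIRST(P) = {a, c, d}.
FOLLOW(S) includes $ since S is the start symbol.
FOLLOW(B): in P::=B a S, B is followed by a S with FIRST {a}. Thus FOLLOW(B) = {a}.
For B ::= c S: FIRST(c S) = {c}, so it goes in M[B, t] for t ∈ {c}.
For B ::= λ: FIRST(λ) = {λ}, so it goes in M[B, t] for t ∈ {}; since λ ∈ FIRST, also for every t ∈ FOLLOW(B) = {a}.

B ::= c S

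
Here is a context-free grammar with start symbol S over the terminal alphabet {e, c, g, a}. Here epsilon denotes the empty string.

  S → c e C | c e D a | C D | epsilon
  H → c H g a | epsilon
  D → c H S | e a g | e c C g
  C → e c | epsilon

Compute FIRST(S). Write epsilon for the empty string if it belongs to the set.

FIRST(H) = {epsilon, c}
FIRST(D) = {c, e}
FIRST(C) = {epsilon, e}
FIRST(S) = {epsilon, c, e}  (via C D)

{epsilon, c, e}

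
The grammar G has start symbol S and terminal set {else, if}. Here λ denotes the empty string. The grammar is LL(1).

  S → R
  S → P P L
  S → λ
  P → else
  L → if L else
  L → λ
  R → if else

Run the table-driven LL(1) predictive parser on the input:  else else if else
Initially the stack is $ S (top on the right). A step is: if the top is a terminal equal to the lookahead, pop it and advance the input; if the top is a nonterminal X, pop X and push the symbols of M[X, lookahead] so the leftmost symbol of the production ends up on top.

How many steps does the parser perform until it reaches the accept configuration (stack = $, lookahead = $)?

step 1: stack=$ S  input=else else if else $  — expand S → P P L
step 2: stack=$ L P P  input=else else if else $  — expand P → else
step 3: stack=$ L P else  input=else else if else $  — match else
step 4: stack=$ L P  input=else if else $  — expand P → else
step 5: stack=$ L else  input=else if else $  — match else
step 6: stack=$ L  input=if else $  — expand L → if L else
step 7: stack=$ else L if  input=if else $  — match if
step 8: stack=$ else L  input=else $  — expand L → λ
step 9: stack=$ else  input=else $  — match else
Accept reached after 9 steps.

9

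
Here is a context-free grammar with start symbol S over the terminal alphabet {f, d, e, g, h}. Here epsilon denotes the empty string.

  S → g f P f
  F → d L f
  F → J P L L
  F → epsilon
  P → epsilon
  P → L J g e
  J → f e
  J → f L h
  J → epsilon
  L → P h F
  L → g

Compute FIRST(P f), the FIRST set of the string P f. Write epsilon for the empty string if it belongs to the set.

FIRST(S): from S→g f P f we get {g}. So FIRST(S) = {g}.
FIRST(J): from J→f e we get {f}; from J→f L h we get {f}; from J→epsilon we get {epsilon}. So FIRST(J) = {epsilon, f}.
FIRST(F): from F→d L f we get {d}; from F→J P L L we get {f, g, h}; from F→epsilon we get {epsilon}. So FIRST(F) = {epsilon, d, f, g, h}.
FIRST(P): from P→epsilon we get {epsilon}; from P→L J g e we get {g, h}. So FIRST(P) = {epsilon, g, h}.
FIRST(L): from L→P h F we get {g, h}; from L→g we get {g}. So FIRST(L) = {g, h}.
FIRST(P f): take FIRST of each symbol in turn, carrying on past any symbol whose FIRST contains epsilon; result {f, g, h}.

{f, g, h}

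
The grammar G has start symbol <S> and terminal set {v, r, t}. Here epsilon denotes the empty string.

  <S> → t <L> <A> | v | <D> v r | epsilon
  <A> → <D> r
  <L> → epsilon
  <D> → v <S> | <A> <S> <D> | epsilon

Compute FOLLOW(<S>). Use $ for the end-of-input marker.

FIRST(<L>) = {epsilon}
FIRST(<S>) = {epsilon, r, t, v}  (via <D> v r)
FIRST(<A>) = {r, v}  (via <D> r)
FIRST(<D>) = {epsilon, r, v}  (via <A> <S> <D>)
FOLLOW(<S>) includes $ since <S> is the start symbol.
FOLLOW(<L>): in <S>→t <L> <A>, <L> is followed by <A> with FIRST {r, v}. Thus FOLLOW(<L>) = {r, v}.
FOLLOW(<D>): in <S>→<D> v r, <D> is followed by v r with FIRST {v}; in <A>→<D> r, <D> is followed by r with FIRST {r}; in <D>→<A> <S> <D>, the suffix after <D> is empty (adds nothing new). Thus FOLLOW(<D>) = {r, v}.
FOLLOW(<S>): in <D>→v <S>, the suffix after <S> is empty, so FOLLOW(<S>) ⊇ FOLLOW(<D>) = {r, v}; in <D>→<A> <S> <D>, <S> is followed by <D> with FIRST {epsilon, r, v}; in <D>→<A> <S> <D>, the suffix after <S> is nullable, so FOLLOW(<S>) ⊇ FOLLOW(<D>) = {r, v}. Thus FOLLOW(<S>) = {$, r, v}.
FOLLOW(<A>): in <S>→t <L> <A>, the suffix after <A> is empty, so FOLLOW(<A>) ⊇ FOLLOW(<S>) = {$, r, v}; in <D>→<A> <S> <D>, <A> is followed by <S> <D> with FIRST {epsilon, r, t, v}; in <D>→<A> <S> <D>, the suffix after <A> is nullable, so FOLLOW(<A>) ⊇ FOLLOW(<D>) = {r, v}. Thus FOLLOW(<A>) = {$, r, t, v}.

{$, r, v}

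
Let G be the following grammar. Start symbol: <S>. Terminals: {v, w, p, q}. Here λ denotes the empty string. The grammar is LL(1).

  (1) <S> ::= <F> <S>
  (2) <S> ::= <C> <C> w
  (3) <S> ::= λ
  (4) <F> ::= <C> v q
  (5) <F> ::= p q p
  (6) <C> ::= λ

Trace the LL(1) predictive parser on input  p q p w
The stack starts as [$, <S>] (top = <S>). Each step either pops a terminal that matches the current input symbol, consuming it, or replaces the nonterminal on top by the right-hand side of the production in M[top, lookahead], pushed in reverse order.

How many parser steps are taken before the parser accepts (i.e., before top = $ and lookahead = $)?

     Stack        Input      Action
  1  $ <S>        p q p w $  expand <S> ::= <F> <S>
  2  $ <S> <F>    p q p w $  expand <F> ::= p q p
  3  $ <S> p q p  p q p w $  match p
  4  $ <S> p q    q p w $    match q
  5  $ <S> p      p w $      match p
  6  $ <S>        w $        expand <S> ::= <C> <C> w
  7  $ w <C> <C>  w $        expand <C> ::= λ
  8  $ w <C>      w $        expand <C> ::= λ
  9  $ w          w $        match w
Accept reached after 9 steps.

9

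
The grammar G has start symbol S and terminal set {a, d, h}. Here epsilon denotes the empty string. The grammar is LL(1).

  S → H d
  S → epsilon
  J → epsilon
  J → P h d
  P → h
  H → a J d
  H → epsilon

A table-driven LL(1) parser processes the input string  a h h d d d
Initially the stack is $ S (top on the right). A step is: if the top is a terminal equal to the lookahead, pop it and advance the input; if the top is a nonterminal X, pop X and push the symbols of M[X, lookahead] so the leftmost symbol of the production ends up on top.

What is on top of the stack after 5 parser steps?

h

step 1: stack=$ S  input=a h h d d d $  — expand S → H d
step 2: stack=$ d H  input=a h h d d d $  — expand H → a J d
step 3: stack=$ d d J a  input=a h h d d d $  — match a
step 4: stack=$ d d J  input=h h d d d $  — expand J → P h d
step 5: stack=$ d d d h P  input=h h d d d $  — expand P → h
Stack after step 5: $ d d d h h (top = h).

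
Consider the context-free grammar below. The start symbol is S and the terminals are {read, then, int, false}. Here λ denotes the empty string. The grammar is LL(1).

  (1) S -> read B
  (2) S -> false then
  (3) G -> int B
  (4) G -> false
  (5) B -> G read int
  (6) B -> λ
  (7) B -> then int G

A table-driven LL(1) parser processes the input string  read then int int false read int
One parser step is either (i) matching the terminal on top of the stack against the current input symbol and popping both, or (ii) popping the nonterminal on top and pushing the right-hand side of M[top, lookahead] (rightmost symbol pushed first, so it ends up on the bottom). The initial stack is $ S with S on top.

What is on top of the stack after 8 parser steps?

G

step 1: stack=$ S  input=read then int int false read int $  — expand S -> read B
step 2: stack=$ B read  input=read then int int false read int $  — match read
step 3: stack=$ B  input=then int int false read int $  — expand B -> then int G
step 4: stack=$ G int then  input=then int int false read int $  — match then
step 5: stack=$ G int  input=int int false read int $  — match int
step 6: stack=$ G  input=int false read int $  — expand G -> int B
step 7: stack=$ B int  input=int false read int $  — match int
step 8: stack=$ B  input=false read int $  — expand B -> G read int
Stack after step 8: $ int read G (top = G).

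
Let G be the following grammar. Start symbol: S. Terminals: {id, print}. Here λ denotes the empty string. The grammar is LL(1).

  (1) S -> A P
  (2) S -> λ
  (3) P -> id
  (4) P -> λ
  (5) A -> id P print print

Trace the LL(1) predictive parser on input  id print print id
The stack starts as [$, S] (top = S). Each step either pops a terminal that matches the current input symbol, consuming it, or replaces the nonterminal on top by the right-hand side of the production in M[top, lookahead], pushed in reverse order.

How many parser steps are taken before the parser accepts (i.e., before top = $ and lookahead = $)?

step 1: stack=$ S  input=id print print id $  — expand S -> A P
step 2: stack=$ P A  input=id print print id $  — expand A -> id P print print
step 3: stack=$ P print print P id  input=id print print id $  — match id
step 4: stack=$ P print print P  input=print print id $  — expand P -> λ
step 5: stack=$ P print print  input=print print id $  — match print
step 6: stack=$ P print  input=print id $  — match print
step 7: stack=$ P  input=id $  — expand P -> id
step 8: stack=$ id  input=id $  — match id
Accept reached after 8 steps.

8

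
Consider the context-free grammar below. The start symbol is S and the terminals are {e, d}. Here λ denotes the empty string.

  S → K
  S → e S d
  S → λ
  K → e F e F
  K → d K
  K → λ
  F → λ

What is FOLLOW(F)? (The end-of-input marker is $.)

FIRST(K) = {λ, d, e}
FIRST(F) = {λ}
FIRST(S) = {λ, d, e}  (via K)
FOLLOW(S) includes $ since S is the start symbol.
FOLLOW(S): in S→e S d, S is followed by d with FIRST {d}. Thus FOLLOW(S) = {$, d}.
FOLLOW(K): in S→K, the suffix after K is empty, so FOLLOW(K) ⊇ FOLLOW(S) = {$, d}; in K→d K, the suffix after K is empty (adds nothing new). Thus FOLLOW(K) = {$, d}.
FOLLOW(F): in K→e F e F (occurrence 1), F is followed by e F with FIRST {e}; in K→e F e F (occurrence 2), the suffix after F is empty, so FOLLOW(F) ⊇ FOLLOW(K) = {$, d}. Thus FOLLOW(F) = {$, d, e}.

{$, d, e}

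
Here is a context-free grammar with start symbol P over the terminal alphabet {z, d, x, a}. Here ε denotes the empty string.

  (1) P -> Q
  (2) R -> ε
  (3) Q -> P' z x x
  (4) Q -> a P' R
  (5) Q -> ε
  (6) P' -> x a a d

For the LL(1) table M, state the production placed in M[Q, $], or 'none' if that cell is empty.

FIRST(R): from R->ε we get {ε}. So FIRST(R) = {ε}.
FIRST(P'): from P'->x a a d we get {x}. So FIRST(P') = {x}.
FIRST(Q): from Q->P' z x x we get {x}; from Q->a P' R we get {a}; from Q->ε we get {ε}. So FIRST(Q) = {ε, a, x}.
FIRST(P): from P->Q we get {ε, a, x}. So FIRST(P) = {ε, a, x}.
FOLLOW(P) includes $ since P is the start symbol.
FOLLOW(P): P appears on no right-hand side. Thus FOLLOW(P) = {$}.
FOLLOW(Q): in P->Q, the suffix after Q is empty, so FOLLOW(Q) ⊇ FOLLOW(P) = {$}. Thus FOLLOW(Q) = {$}.
For Q -> P' z x x: FIRST(P' z x x) = {x}, so it goes in M[Q, t] for t ∈ {x}.
For Q -> a P' R: FIRST(a P' R) = {a}, so it goes in M[Q, t] for t ∈ {a}.
For Q -> ε: FIRST(ε) = {ε}, so it goes in M[Q, t] for t ∈ {}; since ε ∈ FIRST, also for every t ∈ FOLLOW(Q) = {$}.

Q -> ε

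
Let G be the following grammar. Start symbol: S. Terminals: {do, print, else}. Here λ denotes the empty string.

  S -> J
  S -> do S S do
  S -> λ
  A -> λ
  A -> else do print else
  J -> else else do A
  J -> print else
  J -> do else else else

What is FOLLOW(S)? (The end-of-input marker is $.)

FIRST(A) = {λ, else}
FIRST(J) = {do, else, print}
FIRST(S) = {λ, do, else, print}  (via J)
FOLLOW(S) includes $ since S is the start symbol.
FOLLOW(S): in S->do S S do (occurrence 1), S is followed by S do with FIRST {do, else, print}; in S->do S S do (occurrence 2), S is followed by do with FIRST {do}. Thus FOLLOW(S) = {$, do, else, print}.
FOLLOW(J): in S->J, the suffix after J is empty, so FOLLOW(J) ⊇ FOLLOW(S) = {$, do, else, print}. Thus FOLLOW(J) = {$, do, else, print}.
FOLLOW(A): in J->else else do A, the suffix after A is empty, so FOLLOW(A) ⊇ FOLLOW(J) = {$, do, else, print}. Thus FOLLOW(A) = {$, do, else, print}.

{$, do, else, print}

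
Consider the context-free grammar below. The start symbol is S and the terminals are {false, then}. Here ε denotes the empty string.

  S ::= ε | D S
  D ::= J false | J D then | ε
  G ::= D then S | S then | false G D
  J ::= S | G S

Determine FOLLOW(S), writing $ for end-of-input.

{$, false, then}

FIRST(S) = {ε, false, then}  (via D S)
FIRST(D) = {ε, false, then}  (via J false, J D then)
FIRST(G) = {false, then}  (via D then S, S then)
FIRST(J) = {ε, false, then}  (via S, G S)
FOLLOW(S) includes $ since S is the start symbol.
FOLLOW(J): in D::=J false, J is followed by false with FIRST {false}; in D::=J D then, J is followed by D then with FIRST {false, then}. Thus FOLLOW(J) = {false, then}.
FOLLOW(G): in G::=false G D, G is followed by D with FIRST {ε, false, then}; in G::=false G D, the suffix after G is nullable (adds nothing new); in J::=G S, G is followed by S with FIRST {ε, false, then}; in J::=G S, the suffix after G is nullable, so FOLLOW(G) ⊇ FOLLOW(J) = {false, then}. Thus FOLLOW(G) = {false, then}.
FOLLOW(S): in S::=D S, the suffix after S is empty (adds nothing new); in G::=D then S, the suffix after S is empty, so FOLLOW(S) ⊇ FOLLOW(G) = {false, then}; in G::=S then, S is followed by then with FIRST {then}; in J::=S, the suffix after S is empty, so FOLLOW(S) ⊇ FOLLOW(J) = {false, then}; in J::=G S, the suffix after S is empty, so FOLLOW(S) ⊇ FOLLOW(J) = {false, then}. Thus FOLLOW(S) = {$, false, then}.
FOLLOW(D): in S::=D S, D is followed by S with FIRST {ε, false, then}; in S::=D S, the suffix after D is nullable, so FOLLOW(D) ⊇ FOLLOW(S) = {$, false, then}; in D::=J D then, D is followed by then with FIRST {then}; in G::=D then S, D is followed by then S with FIRST {then}; in G::=false G D, the suffix after D is empty, so FOLLOW(D) ⊇ FOLLOW(G) = {false, then}. Thus FOLLOW(D) = {$, false, then}.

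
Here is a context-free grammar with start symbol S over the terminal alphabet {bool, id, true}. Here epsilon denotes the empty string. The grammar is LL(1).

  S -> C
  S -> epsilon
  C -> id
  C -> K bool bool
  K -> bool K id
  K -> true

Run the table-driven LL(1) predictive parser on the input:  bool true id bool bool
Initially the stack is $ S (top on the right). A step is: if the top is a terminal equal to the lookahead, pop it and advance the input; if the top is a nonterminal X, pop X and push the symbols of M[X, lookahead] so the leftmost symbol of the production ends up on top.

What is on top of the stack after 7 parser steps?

bool

step 1: stack=$ S  input=bool true id bool bool $  — expand S -> C
step 2: stack=$ C  input=bool true id bool bool $  — expand C -> K bool bool
step 3: stack=$ bool bool K  input=bool true id bool bool $  — expand K -> bool K id
step 4: stack=$ bool bool id K bool  input=bool true id bool bool $  — match bool
step 5: stack=$ bool bool id K  input=true id bool bool $  — expand K -> true
step 6: stack=$ bool bool id true  input=true id bool bool $  — match true
step 7: stack=$ bool bool id  input=id bool bool $  — match id
Stack after step 7: $ bool bool (top = bool).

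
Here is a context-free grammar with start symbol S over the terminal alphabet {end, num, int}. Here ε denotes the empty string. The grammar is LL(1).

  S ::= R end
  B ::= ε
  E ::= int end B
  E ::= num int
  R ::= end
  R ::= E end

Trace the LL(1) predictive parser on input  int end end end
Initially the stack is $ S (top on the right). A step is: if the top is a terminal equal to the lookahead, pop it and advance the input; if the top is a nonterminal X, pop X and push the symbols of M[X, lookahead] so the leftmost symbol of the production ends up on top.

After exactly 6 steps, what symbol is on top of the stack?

     Stack                Input              Action
  1  $ S                  int end end end $  expand S ::= R end
  2  $ end R              int end end end $  expand R ::= E end
  3  $ end end E          int end end end $  expand E ::= int end B
  4  $ end end B end int  int end end end $  match int
  5  $ end end B end      end end end $      match end
  6  $ end end B          end end $          expand B ::= ε
Stack after step 6: $ end end (top = end).

end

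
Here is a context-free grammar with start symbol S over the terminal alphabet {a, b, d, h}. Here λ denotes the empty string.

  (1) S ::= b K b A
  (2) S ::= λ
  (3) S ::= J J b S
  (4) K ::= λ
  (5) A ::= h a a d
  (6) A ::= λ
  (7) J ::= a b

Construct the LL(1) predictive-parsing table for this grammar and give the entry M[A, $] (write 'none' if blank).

FIRST(K): from K::=λ we get {λ}. So FIRST(K) = {λ}.
FIRST(A): from A::=h a a d we get {h}; from A::=λ we get {λ}. So FIRST(A) = {λ, h}.
FIRST(J): from J::=a b we get {a}. So FIRST(J) = {a}.
FIRST(S): from S::=b K b A we get {b}; from S::=λ we get {λ}; from S::=J J b S we get {a}. So FIRST(S) = {λ, a, b}.
FOLLOW(S) includes $ since S is the start symbol.
FOLLOW(S): in S::=J J b S, the suffix after S is empty (adds nothing new). Thus FOLLOW(S) = {$}.
FOLLOW(A): in S::=b K b A, the suffix after A is empty, so FOLLOW(A) ⊇ FOLLOW(S) = {$}. Thus FOLLOW(A) = {$}.
For A ::= h a a d: FIRST(h a a d) = {h}, so it goes in M[A, t] for t ∈ {h}.
For A ::= λ: FIRST(λ) = {λ}, so it goes in M[A, t] for t ∈ {}; since λ ∈ FIRST, also for every t ∈ FOLLOW(A) = {$}.

A ::= λ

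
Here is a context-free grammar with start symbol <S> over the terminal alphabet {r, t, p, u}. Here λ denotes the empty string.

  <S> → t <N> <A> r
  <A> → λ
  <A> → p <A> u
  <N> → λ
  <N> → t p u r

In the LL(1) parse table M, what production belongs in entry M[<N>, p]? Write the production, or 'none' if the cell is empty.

<N> → λ

FIRST(<S>): from <S>→t <N> <A> r we get {t}. So FIRST(<S>) = {t}.
FIRST(<A>): from <A>→λ we get {λ}; from <A>→p <A> u we get {p}. So FIRST(<A>) = {λ, p}.
FIRST(<N>): from <N>→λ we get {λ}; from <N>→t p u r we get {t}. So FIRST(<N>) = {λ, t}.
FOLLOW(<S>) includes $ since <S> is the start symbol.
FOLLOW(<N>): in <S>→t <N> <A> r, <N> is followed by <A> r with FIRST {p, r}. Thus FOLLOW(<N>) = {p, r}.
For <N> → λ: FIRST(λ) = {λ}, so it goes in M[<N>, t] for t ∈ {}; since λ ∈ FIRST, also for every t ∈ FOLLOW(<N>) = {p, r}.
For <N> → t p u r: FIRST(t p u r) = {t}, so it goes in M[<N>, t] for t ∈ {t}.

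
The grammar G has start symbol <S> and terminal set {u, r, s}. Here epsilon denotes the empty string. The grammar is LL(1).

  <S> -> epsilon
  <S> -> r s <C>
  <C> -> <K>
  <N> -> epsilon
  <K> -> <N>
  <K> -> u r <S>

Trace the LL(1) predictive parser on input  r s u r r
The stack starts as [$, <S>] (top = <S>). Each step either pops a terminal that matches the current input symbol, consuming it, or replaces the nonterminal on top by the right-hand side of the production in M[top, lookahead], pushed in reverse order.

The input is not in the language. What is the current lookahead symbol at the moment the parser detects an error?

step 1: stack=$ <S>  input=r s u r r $  — expand <S> -> r s <C>
step 2: stack=$ <C> s r  input=r s u r r $  — match r
step 3: stack=$ <C> s  input=s u r r $  — match s
step 4: stack=$ <C>  input=u r r $  — expand <C> -> <K>
step 5: stack=$ <K>  input=u r r $  — expand <K> -> u r <S>
step 6: stack=$ <S> r u  input=u r r $  — match u
step 7: stack=$ <S> r  input=r r $  — match r
step 8: stack=$ <S>  input=r $  — expand <S> -> r s <C>
step 9: stack=$ <C> s r  input=r $  — match r
step 10: stack=$ <C> s  input=$  — error: top is terminal s but lookahead is $

$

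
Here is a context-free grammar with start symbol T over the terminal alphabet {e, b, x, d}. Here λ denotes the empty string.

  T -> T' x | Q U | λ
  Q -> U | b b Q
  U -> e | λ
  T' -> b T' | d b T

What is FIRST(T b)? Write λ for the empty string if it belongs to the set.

{b, d, e}

FIRST(U): from U->e we get {e}; from U->λ we get {λ}. So FIRST(U) = {λ, e}.
FIRST(T'): from T'->b T' we get {b}; from T'->d b T we get {d}. So FIRST(T') = {b, d}.
FIRST(Q): from Q->U we get {λ, e}; from Q->b b Q we get {b}. So FIRST(Q) = {λ, b, e}.
FIRST(T): from T->T' x we get {b, d}; from T->Q U we get {λ, b, e}; from T->λ we get {λ}. So FIRST(T) = {λ, b, d, e}.
FIRST(T b): take FIRST of each symbol in turn, carrying on past any symbol whose FIRST contains λ; result {b, d, e}.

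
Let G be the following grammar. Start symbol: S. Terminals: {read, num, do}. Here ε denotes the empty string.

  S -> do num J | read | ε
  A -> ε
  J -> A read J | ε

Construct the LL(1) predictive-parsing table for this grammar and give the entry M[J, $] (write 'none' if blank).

J -> ε

FIRST(S): from S->do num J we get {do}; from S->read we get {read}; from S->ε we get {ε}. So FIRST(S) = {ε, do, read}.
FIRST(A): from A->ε we get {ε}. So FIRST(A) = {ε}.
FIRST(J): from J->A read J we get {read}; from J->ε we get {ε}. So FIRST(J) = {ε, read}.
FOLLOW(S) includes $ since S is the start symbol.
FOLLOW(S): S appears on no right-hand side. Thus FOLLOW(S) = {$}.
FOLLOW(J): in S->do num J, the suffix after J is empty, so FOLLOW(J) ⊇ FOLLOW(S) = {$}; in J->A read J, the suffix after J is empty (adds nothing new). Thus FOLLOW(J) = {$}.
For J -> A read J: FIRST(A read J) = {read}, so it goes in M[J, t] for t ∈ {read}.
For J -> ε: FIRST(ε) = {ε}, so it goes in M[J, t] for t ∈ {}; since ε ∈ FIRST, also for every t ∈ FOLLOW(J) = {$}.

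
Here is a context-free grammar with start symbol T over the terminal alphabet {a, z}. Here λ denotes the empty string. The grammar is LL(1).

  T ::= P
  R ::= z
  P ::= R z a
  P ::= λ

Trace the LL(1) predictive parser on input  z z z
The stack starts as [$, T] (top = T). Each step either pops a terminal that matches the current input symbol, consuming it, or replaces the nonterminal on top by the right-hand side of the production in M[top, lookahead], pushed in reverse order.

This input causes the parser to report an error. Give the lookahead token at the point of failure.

z

step 1: stack=$ T  input=z z z $  — expand T ::= P
step 2: stack=$ P  input=z z z $  — expand P ::= R z a
step 3: stack=$ a z R  input=z z z $  — expand R ::= z
step 4: stack=$ a z z  input=z z z $  — match z
step 5: stack=$ a z  input=z z $  — match z
step 6: stack=$ a  input=z $  — error: top is terminal a but lookahead is z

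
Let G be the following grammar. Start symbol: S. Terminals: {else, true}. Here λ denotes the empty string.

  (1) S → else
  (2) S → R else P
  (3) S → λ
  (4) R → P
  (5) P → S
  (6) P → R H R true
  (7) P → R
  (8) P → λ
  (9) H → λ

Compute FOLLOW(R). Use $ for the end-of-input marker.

FIRST(H) = {λ}
FIRST(S) = {λ, else, true}  (via R else P)
FIRST(R) = {λ, else, true}  (via P)
FIRST(P) = {λ, else, true}  (via S, R H R true, R)
FOLLOW(S) includes $ since S is the start symbol.
FOLLOW(H): in P→R H R true, H is followed by R true with FIRST {else, true}. Thus FOLLOW(H) = {else, true}.
FOLLOW(S): in P→S, the suffix after S is empty, so FOLLOW(S) ⊇ FOLLOW(P) = {$, else, true}. Thus FOLLOW(S) = {$, else, true}.
FOLLOW(R): in S→R else P, R is followed by else P with FIRST {else}; in P→R H R true (occurrence 1), R is followed by H R true with FIRST {else, true}; in P→R H R true (occurrence 2), R is followed by true with FIRST {true}; in P→R, the suffix after R is empty, so FOLLOW(R) ⊇ FOLLOW(P) = {$, else, true}. Thus FOLLOW(R) = {$, else, true}.
FOLLOW(P): in S→R else P, the suffix after P is empty, so FOLLOW(P) ⊇ FOLLOW(S) = {$, else, true}; in R→P, the suffix after P is empty, so FOLLOW(P) ⊇ FOLLOW(R) = {$, else, true}. Thus FOLLOW(P) = {$, else, true}.

{$, else, true}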